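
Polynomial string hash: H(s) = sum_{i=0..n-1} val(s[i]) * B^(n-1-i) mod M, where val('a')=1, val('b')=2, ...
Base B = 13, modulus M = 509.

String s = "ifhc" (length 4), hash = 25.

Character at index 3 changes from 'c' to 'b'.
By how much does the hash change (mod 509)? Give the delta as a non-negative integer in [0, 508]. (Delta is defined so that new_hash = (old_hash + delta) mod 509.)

Answer: 508

Derivation:
Delta formula: (val(new) - val(old)) * B^(n-1-k) mod M
  val('b') - val('c') = 2 - 3 = -1
  B^(n-1-k) = 13^0 mod 509 = 1
  Delta = -1 * 1 mod 509 = 508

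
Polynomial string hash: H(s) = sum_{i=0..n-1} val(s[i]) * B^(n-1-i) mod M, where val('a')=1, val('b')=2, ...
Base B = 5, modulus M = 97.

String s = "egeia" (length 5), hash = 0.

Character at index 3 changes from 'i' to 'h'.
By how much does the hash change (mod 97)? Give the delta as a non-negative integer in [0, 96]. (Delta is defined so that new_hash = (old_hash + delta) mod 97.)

Delta formula: (val(new) - val(old)) * B^(n-1-k) mod M
  val('h') - val('i') = 8 - 9 = -1
  B^(n-1-k) = 5^1 mod 97 = 5
  Delta = -1 * 5 mod 97 = 92

Answer: 92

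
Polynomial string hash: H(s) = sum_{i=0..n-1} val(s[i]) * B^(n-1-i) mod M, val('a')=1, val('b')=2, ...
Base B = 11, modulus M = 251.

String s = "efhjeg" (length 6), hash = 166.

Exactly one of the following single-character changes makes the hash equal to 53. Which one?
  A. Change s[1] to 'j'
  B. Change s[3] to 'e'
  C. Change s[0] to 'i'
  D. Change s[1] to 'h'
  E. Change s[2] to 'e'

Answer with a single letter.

Answer: C

Derivation:
Option A: s[1]='f'->'j', delta=(10-6)*11^4 mod 251 = 81, hash=166+81 mod 251 = 247
Option B: s[3]='j'->'e', delta=(5-10)*11^2 mod 251 = 148, hash=166+148 mod 251 = 63
Option C: s[0]='e'->'i', delta=(9-5)*11^5 mod 251 = 138, hash=166+138 mod 251 = 53 <-- target
Option D: s[1]='f'->'h', delta=(8-6)*11^4 mod 251 = 166, hash=166+166 mod 251 = 81
Option E: s[2]='h'->'e', delta=(5-8)*11^3 mod 251 = 23, hash=166+23 mod 251 = 189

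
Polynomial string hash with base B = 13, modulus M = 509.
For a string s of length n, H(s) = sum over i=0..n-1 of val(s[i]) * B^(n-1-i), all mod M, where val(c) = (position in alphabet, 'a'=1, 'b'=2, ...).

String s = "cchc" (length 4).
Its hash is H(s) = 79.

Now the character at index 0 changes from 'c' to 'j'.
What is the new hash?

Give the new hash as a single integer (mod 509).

Answer: 188

Derivation:
val('c') = 3, val('j') = 10
Position k = 0, exponent = n-1-k = 3
B^3 mod M = 13^3 mod 509 = 161
Delta = (10 - 3) * 161 mod 509 = 109
New hash = (79 + 109) mod 509 = 188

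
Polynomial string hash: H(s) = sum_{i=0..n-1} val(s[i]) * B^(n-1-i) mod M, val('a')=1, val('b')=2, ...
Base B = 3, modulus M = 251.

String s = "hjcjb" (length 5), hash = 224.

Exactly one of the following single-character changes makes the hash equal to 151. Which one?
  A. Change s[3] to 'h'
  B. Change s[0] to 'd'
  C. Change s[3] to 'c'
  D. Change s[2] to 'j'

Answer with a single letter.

Answer: B

Derivation:
Option A: s[3]='j'->'h', delta=(8-10)*3^1 mod 251 = 245, hash=224+245 mod 251 = 218
Option B: s[0]='h'->'d', delta=(4-8)*3^4 mod 251 = 178, hash=224+178 mod 251 = 151 <-- target
Option C: s[3]='j'->'c', delta=(3-10)*3^1 mod 251 = 230, hash=224+230 mod 251 = 203
Option D: s[2]='c'->'j', delta=(10-3)*3^2 mod 251 = 63, hash=224+63 mod 251 = 36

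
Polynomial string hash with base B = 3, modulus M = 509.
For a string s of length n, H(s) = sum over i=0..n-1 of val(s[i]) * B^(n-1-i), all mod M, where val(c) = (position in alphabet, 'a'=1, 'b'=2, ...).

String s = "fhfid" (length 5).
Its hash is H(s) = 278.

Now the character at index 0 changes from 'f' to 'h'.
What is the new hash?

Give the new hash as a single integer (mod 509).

Answer: 440

Derivation:
val('f') = 6, val('h') = 8
Position k = 0, exponent = n-1-k = 4
B^4 mod M = 3^4 mod 509 = 81
Delta = (8 - 6) * 81 mod 509 = 162
New hash = (278 + 162) mod 509 = 440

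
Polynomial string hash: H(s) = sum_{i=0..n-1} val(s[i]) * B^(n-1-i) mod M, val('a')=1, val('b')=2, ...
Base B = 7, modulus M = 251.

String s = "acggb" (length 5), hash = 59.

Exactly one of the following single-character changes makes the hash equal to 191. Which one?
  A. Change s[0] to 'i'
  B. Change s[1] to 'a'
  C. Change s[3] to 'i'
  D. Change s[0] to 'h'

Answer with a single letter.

Answer: A

Derivation:
Option A: s[0]='a'->'i', delta=(9-1)*7^4 mod 251 = 132, hash=59+132 mod 251 = 191 <-- target
Option B: s[1]='c'->'a', delta=(1-3)*7^3 mod 251 = 67, hash=59+67 mod 251 = 126
Option C: s[3]='g'->'i', delta=(9-7)*7^1 mod 251 = 14, hash=59+14 mod 251 = 73
Option D: s[0]='a'->'h', delta=(8-1)*7^4 mod 251 = 241, hash=59+241 mod 251 = 49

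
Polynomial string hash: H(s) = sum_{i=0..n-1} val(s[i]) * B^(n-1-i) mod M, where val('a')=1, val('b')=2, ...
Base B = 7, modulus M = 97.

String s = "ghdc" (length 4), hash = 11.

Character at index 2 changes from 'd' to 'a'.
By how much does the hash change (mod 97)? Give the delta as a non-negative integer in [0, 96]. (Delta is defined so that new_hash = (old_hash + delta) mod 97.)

Delta formula: (val(new) - val(old)) * B^(n-1-k) mod M
  val('a') - val('d') = 1 - 4 = -3
  B^(n-1-k) = 7^1 mod 97 = 7
  Delta = -3 * 7 mod 97 = 76

Answer: 76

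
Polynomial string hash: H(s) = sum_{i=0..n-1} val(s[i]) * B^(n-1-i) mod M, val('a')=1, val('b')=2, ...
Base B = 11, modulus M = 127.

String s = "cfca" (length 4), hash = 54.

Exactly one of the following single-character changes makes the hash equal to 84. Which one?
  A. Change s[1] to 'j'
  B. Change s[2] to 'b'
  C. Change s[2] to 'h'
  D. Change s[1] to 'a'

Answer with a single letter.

Option A: s[1]='f'->'j', delta=(10-6)*11^2 mod 127 = 103, hash=54+103 mod 127 = 30
Option B: s[2]='c'->'b', delta=(2-3)*11^1 mod 127 = 116, hash=54+116 mod 127 = 43
Option C: s[2]='c'->'h', delta=(8-3)*11^1 mod 127 = 55, hash=54+55 mod 127 = 109
Option D: s[1]='f'->'a', delta=(1-6)*11^2 mod 127 = 30, hash=54+30 mod 127 = 84 <-- target

Answer: D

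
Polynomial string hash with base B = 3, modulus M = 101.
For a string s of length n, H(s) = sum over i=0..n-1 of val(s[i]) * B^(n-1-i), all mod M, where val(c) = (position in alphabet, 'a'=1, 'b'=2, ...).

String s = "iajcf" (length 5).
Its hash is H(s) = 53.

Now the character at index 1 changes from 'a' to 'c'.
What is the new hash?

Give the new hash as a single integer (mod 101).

val('a') = 1, val('c') = 3
Position k = 1, exponent = n-1-k = 3
B^3 mod M = 3^3 mod 101 = 27
Delta = (3 - 1) * 27 mod 101 = 54
New hash = (53 + 54) mod 101 = 6

Answer: 6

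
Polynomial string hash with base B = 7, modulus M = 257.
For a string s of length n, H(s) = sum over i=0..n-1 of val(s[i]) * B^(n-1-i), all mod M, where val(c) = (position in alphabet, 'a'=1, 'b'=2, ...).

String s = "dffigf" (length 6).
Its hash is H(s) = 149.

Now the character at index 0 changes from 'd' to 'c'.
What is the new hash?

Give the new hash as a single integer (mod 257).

val('d') = 4, val('c') = 3
Position k = 0, exponent = n-1-k = 5
B^5 mod M = 7^5 mod 257 = 102
Delta = (3 - 4) * 102 mod 257 = 155
New hash = (149 + 155) mod 257 = 47

Answer: 47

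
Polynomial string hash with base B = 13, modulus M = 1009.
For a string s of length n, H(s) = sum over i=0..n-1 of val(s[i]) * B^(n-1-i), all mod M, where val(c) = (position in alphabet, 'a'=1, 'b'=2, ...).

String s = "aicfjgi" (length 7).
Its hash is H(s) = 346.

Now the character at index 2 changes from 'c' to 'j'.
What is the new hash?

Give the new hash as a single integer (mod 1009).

Answer: 491

Derivation:
val('c') = 3, val('j') = 10
Position k = 2, exponent = n-1-k = 4
B^4 mod M = 13^4 mod 1009 = 309
Delta = (10 - 3) * 309 mod 1009 = 145
New hash = (346 + 145) mod 1009 = 491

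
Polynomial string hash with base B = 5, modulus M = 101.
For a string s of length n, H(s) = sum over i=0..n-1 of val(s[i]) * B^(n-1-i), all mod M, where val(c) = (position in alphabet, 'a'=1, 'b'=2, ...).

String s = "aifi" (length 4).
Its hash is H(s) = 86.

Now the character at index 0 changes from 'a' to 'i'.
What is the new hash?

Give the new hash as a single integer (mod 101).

Answer: 76

Derivation:
val('a') = 1, val('i') = 9
Position k = 0, exponent = n-1-k = 3
B^3 mod M = 5^3 mod 101 = 24
Delta = (9 - 1) * 24 mod 101 = 91
New hash = (86 + 91) mod 101 = 76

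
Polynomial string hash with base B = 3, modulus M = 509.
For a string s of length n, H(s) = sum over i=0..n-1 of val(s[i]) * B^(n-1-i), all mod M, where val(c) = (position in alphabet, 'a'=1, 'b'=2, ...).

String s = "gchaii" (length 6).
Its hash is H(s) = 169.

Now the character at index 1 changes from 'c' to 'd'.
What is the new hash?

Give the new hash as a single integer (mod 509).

val('c') = 3, val('d') = 4
Position k = 1, exponent = n-1-k = 4
B^4 mod M = 3^4 mod 509 = 81
Delta = (4 - 3) * 81 mod 509 = 81
New hash = (169 + 81) mod 509 = 250

Answer: 250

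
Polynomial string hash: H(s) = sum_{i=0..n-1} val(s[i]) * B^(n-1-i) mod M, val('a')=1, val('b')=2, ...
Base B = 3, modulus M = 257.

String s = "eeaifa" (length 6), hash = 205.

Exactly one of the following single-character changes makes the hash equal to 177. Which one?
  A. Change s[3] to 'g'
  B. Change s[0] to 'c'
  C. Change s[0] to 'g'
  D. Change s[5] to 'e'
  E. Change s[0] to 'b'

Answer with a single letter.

Answer: C

Derivation:
Option A: s[3]='i'->'g', delta=(7-9)*3^2 mod 257 = 239, hash=205+239 mod 257 = 187
Option B: s[0]='e'->'c', delta=(3-5)*3^5 mod 257 = 28, hash=205+28 mod 257 = 233
Option C: s[0]='e'->'g', delta=(7-5)*3^5 mod 257 = 229, hash=205+229 mod 257 = 177 <-- target
Option D: s[5]='a'->'e', delta=(5-1)*3^0 mod 257 = 4, hash=205+4 mod 257 = 209
Option E: s[0]='e'->'b', delta=(2-5)*3^5 mod 257 = 42, hash=205+42 mod 257 = 247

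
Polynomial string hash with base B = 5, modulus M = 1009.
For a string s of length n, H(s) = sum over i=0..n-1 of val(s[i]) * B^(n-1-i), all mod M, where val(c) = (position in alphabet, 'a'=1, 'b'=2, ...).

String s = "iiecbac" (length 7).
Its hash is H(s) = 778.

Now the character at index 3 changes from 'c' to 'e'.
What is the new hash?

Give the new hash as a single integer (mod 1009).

Answer: 19

Derivation:
val('c') = 3, val('e') = 5
Position k = 3, exponent = n-1-k = 3
B^3 mod M = 5^3 mod 1009 = 125
Delta = (5 - 3) * 125 mod 1009 = 250
New hash = (778 + 250) mod 1009 = 19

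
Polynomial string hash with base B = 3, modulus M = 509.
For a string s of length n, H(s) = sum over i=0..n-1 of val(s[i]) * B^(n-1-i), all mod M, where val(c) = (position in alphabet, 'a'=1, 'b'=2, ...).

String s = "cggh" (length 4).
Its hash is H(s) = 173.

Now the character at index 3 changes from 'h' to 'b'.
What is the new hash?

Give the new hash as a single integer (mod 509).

Answer: 167

Derivation:
val('h') = 8, val('b') = 2
Position k = 3, exponent = n-1-k = 0
B^0 mod M = 3^0 mod 509 = 1
Delta = (2 - 8) * 1 mod 509 = 503
New hash = (173 + 503) mod 509 = 167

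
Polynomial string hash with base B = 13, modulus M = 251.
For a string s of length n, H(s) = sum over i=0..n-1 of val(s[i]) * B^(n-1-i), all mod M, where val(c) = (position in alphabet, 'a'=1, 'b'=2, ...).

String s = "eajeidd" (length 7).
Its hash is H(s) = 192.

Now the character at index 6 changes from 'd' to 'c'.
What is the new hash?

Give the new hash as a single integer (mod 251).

Answer: 191

Derivation:
val('d') = 4, val('c') = 3
Position k = 6, exponent = n-1-k = 0
B^0 mod M = 13^0 mod 251 = 1
Delta = (3 - 4) * 1 mod 251 = 250
New hash = (192 + 250) mod 251 = 191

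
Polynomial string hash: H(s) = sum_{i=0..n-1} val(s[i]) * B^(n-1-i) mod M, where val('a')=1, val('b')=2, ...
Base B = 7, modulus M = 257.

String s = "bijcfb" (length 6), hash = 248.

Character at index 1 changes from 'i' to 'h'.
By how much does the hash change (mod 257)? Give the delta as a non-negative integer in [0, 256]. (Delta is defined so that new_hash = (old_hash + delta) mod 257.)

Answer: 169

Derivation:
Delta formula: (val(new) - val(old)) * B^(n-1-k) mod M
  val('h') - val('i') = 8 - 9 = -1
  B^(n-1-k) = 7^4 mod 257 = 88
  Delta = -1 * 88 mod 257 = 169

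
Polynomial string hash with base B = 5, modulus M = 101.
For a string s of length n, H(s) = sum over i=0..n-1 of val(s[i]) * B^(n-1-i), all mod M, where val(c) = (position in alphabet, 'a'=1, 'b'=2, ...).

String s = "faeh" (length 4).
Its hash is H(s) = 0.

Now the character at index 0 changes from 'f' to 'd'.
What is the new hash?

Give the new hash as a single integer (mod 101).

Answer: 53

Derivation:
val('f') = 6, val('d') = 4
Position k = 0, exponent = n-1-k = 3
B^3 mod M = 5^3 mod 101 = 24
Delta = (4 - 6) * 24 mod 101 = 53
New hash = (0 + 53) mod 101 = 53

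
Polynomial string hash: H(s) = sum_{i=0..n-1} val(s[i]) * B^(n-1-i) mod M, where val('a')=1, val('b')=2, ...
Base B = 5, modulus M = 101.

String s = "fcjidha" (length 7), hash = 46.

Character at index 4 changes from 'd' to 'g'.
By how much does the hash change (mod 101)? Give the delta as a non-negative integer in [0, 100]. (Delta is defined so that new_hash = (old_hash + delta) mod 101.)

Delta formula: (val(new) - val(old)) * B^(n-1-k) mod M
  val('g') - val('d') = 7 - 4 = 3
  B^(n-1-k) = 5^2 mod 101 = 25
  Delta = 3 * 25 mod 101 = 75

Answer: 75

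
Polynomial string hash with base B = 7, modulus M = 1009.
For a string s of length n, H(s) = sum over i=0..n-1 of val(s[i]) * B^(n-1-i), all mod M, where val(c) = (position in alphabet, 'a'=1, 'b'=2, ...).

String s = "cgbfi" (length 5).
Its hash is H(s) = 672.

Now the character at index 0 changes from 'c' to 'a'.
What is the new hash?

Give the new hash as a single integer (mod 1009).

Answer: 915

Derivation:
val('c') = 3, val('a') = 1
Position k = 0, exponent = n-1-k = 4
B^4 mod M = 7^4 mod 1009 = 383
Delta = (1 - 3) * 383 mod 1009 = 243
New hash = (672 + 243) mod 1009 = 915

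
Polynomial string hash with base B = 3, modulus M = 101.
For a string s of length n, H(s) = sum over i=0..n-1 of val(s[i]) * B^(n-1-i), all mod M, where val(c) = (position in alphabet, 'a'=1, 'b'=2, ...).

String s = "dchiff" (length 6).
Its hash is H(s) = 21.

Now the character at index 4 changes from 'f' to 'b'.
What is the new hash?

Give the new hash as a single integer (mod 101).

val('f') = 6, val('b') = 2
Position k = 4, exponent = n-1-k = 1
B^1 mod M = 3^1 mod 101 = 3
Delta = (2 - 6) * 3 mod 101 = 89
New hash = (21 + 89) mod 101 = 9

Answer: 9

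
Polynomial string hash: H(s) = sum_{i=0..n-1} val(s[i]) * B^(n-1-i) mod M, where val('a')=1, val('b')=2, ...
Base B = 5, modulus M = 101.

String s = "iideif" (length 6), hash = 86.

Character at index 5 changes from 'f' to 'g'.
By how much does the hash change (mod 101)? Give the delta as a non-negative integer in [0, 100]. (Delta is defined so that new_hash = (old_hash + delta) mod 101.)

Answer: 1

Derivation:
Delta formula: (val(new) - val(old)) * B^(n-1-k) mod M
  val('g') - val('f') = 7 - 6 = 1
  B^(n-1-k) = 5^0 mod 101 = 1
  Delta = 1 * 1 mod 101 = 1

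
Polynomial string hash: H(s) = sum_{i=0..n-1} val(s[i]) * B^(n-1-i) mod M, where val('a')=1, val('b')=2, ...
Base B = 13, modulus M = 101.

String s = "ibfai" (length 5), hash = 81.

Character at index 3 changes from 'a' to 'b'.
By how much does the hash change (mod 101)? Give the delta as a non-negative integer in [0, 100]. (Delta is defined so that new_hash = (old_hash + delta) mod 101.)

Answer: 13

Derivation:
Delta formula: (val(new) - val(old)) * B^(n-1-k) mod M
  val('b') - val('a') = 2 - 1 = 1
  B^(n-1-k) = 13^1 mod 101 = 13
  Delta = 1 * 13 mod 101 = 13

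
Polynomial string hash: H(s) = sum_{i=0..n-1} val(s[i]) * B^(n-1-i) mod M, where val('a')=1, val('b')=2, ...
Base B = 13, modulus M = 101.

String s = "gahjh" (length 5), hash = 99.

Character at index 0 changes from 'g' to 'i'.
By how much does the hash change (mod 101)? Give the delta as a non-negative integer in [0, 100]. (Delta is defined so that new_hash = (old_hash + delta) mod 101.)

Delta formula: (val(new) - val(old)) * B^(n-1-k) mod M
  val('i') - val('g') = 9 - 7 = 2
  B^(n-1-k) = 13^4 mod 101 = 79
  Delta = 2 * 79 mod 101 = 57

Answer: 57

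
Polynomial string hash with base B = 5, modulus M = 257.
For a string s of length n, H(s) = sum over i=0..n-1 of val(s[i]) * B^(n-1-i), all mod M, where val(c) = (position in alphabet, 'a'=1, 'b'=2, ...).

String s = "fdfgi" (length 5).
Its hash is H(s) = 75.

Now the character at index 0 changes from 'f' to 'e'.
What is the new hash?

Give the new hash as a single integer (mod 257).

val('f') = 6, val('e') = 5
Position k = 0, exponent = n-1-k = 4
B^4 mod M = 5^4 mod 257 = 111
Delta = (5 - 6) * 111 mod 257 = 146
New hash = (75 + 146) mod 257 = 221

Answer: 221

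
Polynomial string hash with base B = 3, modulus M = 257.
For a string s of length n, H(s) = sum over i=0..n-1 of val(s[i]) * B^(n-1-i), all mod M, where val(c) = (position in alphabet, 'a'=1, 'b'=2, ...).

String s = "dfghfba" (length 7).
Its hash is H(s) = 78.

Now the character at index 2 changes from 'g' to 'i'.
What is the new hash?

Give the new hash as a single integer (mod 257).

val('g') = 7, val('i') = 9
Position k = 2, exponent = n-1-k = 4
B^4 mod M = 3^4 mod 257 = 81
Delta = (9 - 7) * 81 mod 257 = 162
New hash = (78 + 162) mod 257 = 240

Answer: 240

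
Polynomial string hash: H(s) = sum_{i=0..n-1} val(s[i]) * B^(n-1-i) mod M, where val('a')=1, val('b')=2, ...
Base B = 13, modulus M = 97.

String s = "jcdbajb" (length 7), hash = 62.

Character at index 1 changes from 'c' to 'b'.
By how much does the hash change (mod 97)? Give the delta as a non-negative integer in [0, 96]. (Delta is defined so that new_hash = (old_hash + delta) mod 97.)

Delta formula: (val(new) - val(old)) * B^(n-1-k) mod M
  val('b') - val('c') = 2 - 3 = -1
  B^(n-1-k) = 13^5 mod 97 = 74
  Delta = -1 * 74 mod 97 = 23

Answer: 23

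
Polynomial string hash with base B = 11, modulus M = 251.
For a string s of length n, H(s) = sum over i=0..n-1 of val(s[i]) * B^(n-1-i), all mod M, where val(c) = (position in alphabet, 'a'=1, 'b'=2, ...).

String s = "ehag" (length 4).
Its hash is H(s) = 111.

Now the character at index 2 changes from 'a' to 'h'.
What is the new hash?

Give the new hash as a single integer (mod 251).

Answer: 188

Derivation:
val('a') = 1, val('h') = 8
Position k = 2, exponent = n-1-k = 1
B^1 mod M = 11^1 mod 251 = 11
Delta = (8 - 1) * 11 mod 251 = 77
New hash = (111 + 77) mod 251 = 188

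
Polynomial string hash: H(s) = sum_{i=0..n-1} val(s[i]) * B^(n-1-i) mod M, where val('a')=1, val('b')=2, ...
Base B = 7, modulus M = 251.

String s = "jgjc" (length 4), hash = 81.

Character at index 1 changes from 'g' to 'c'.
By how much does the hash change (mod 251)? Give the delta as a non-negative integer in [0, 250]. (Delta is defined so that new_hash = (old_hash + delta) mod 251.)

Answer: 55

Derivation:
Delta formula: (val(new) - val(old)) * B^(n-1-k) mod M
  val('c') - val('g') = 3 - 7 = -4
  B^(n-1-k) = 7^2 mod 251 = 49
  Delta = -4 * 49 mod 251 = 55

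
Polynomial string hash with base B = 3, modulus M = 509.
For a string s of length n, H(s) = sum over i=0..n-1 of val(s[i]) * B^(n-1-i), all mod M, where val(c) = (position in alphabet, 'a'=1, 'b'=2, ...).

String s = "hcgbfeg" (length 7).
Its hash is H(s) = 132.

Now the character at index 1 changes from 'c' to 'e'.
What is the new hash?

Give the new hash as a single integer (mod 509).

val('c') = 3, val('e') = 5
Position k = 1, exponent = n-1-k = 5
B^5 mod M = 3^5 mod 509 = 243
Delta = (5 - 3) * 243 mod 509 = 486
New hash = (132 + 486) mod 509 = 109

Answer: 109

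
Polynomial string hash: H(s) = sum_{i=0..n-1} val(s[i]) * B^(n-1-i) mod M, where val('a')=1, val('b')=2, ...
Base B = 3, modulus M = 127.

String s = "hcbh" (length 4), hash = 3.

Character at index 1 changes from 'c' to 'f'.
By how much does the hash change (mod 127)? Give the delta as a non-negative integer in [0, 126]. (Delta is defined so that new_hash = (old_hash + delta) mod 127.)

Delta formula: (val(new) - val(old)) * B^(n-1-k) mod M
  val('f') - val('c') = 6 - 3 = 3
  B^(n-1-k) = 3^2 mod 127 = 9
  Delta = 3 * 9 mod 127 = 27

Answer: 27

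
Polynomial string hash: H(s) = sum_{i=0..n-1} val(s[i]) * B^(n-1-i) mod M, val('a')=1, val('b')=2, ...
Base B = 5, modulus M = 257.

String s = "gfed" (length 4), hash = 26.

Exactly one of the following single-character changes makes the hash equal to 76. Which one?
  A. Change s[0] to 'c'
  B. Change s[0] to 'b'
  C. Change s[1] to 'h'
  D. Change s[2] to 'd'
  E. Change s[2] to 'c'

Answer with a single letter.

Option A: s[0]='g'->'c', delta=(3-7)*5^3 mod 257 = 14, hash=26+14 mod 257 = 40
Option B: s[0]='g'->'b', delta=(2-7)*5^3 mod 257 = 146, hash=26+146 mod 257 = 172
Option C: s[1]='f'->'h', delta=(8-6)*5^2 mod 257 = 50, hash=26+50 mod 257 = 76 <-- target
Option D: s[2]='e'->'d', delta=(4-5)*5^1 mod 257 = 252, hash=26+252 mod 257 = 21
Option E: s[2]='e'->'c', delta=(3-5)*5^1 mod 257 = 247, hash=26+247 mod 257 = 16

Answer: C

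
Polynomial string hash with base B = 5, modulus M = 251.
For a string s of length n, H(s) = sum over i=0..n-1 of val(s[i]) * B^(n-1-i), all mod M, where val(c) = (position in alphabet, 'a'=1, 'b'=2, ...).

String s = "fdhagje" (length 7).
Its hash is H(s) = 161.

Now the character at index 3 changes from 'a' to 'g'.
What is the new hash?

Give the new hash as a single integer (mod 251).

Answer: 158

Derivation:
val('a') = 1, val('g') = 7
Position k = 3, exponent = n-1-k = 3
B^3 mod M = 5^3 mod 251 = 125
Delta = (7 - 1) * 125 mod 251 = 248
New hash = (161 + 248) mod 251 = 158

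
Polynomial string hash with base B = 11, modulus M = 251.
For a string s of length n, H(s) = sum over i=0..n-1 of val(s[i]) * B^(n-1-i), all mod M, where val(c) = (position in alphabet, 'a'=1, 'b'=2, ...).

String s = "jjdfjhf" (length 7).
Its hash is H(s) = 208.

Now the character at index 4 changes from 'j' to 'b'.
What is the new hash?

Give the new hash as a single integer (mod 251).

Answer: 244

Derivation:
val('j') = 10, val('b') = 2
Position k = 4, exponent = n-1-k = 2
B^2 mod M = 11^2 mod 251 = 121
Delta = (2 - 10) * 121 mod 251 = 36
New hash = (208 + 36) mod 251 = 244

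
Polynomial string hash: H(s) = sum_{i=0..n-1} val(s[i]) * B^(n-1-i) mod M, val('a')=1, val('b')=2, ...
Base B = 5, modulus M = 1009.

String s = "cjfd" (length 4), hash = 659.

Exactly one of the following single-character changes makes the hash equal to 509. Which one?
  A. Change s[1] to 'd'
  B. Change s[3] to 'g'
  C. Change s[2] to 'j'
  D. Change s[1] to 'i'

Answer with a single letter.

Option A: s[1]='j'->'d', delta=(4-10)*5^2 mod 1009 = 859, hash=659+859 mod 1009 = 509 <-- target
Option B: s[3]='d'->'g', delta=(7-4)*5^0 mod 1009 = 3, hash=659+3 mod 1009 = 662
Option C: s[2]='f'->'j', delta=(10-6)*5^1 mod 1009 = 20, hash=659+20 mod 1009 = 679
Option D: s[1]='j'->'i', delta=(9-10)*5^2 mod 1009 = 984, hash=659+984 mod 1009 = 634

Answer: A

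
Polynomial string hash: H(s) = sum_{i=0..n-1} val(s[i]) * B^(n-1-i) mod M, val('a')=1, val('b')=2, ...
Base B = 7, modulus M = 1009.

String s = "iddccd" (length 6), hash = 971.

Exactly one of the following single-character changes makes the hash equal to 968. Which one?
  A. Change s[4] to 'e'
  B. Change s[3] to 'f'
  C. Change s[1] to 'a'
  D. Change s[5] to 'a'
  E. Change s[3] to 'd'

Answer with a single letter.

Answer: D

Derivation:
Option A: s[4]='c'->'e', delta=(5-3)*7^1 mod 1009 = 14, hash=971+14 mod 1009 = 985
Option B: s[3]='c'->'f', delta=(6-3)*7^2 mod 1009 = 147, hash=971+147 mod 1009 = 109
Option C: s[1]='d'->'a', delta=(1-4)*7^4 mod 1009 = 869, hash=971+869 mod 1009 = 831
Option D: s[5]='d'->'a', delta=(1-4)*7^0 mod 1009 = 1006, hash=971+1006 mod 1009 = 968 <-- target
Option E: s[3]='c'->'d', delta=(4-3)*7^2 mod 1009 = 49, hash=971+49 mod 1009 = 11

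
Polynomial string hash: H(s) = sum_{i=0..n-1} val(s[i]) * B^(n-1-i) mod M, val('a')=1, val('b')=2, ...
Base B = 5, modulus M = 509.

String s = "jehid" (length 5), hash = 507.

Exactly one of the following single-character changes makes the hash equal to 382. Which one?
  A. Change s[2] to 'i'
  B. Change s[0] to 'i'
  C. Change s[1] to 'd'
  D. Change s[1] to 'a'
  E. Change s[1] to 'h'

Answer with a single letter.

Option A: s[2]='h'->'i', delta=(9-8)*5^2 mod 509 = 25, hash=507+25 mod 509 = 23
Option B: s[0]='j'->'i', delta=(9-10)*5^4 mod 509 = 393, hash=507+393 mod 509 = 391
Option C: s[1]='e'->'d', delta=(4-5)*5^3 mod 509 = 384, hash=507+384 mod 509 = 382 <-- target
Option D: s[1]='e'->'a', delta=(1-5)*5^3 mod 509 = 9, hash=507+9 mod 509 = 7
Option E: s[1]='e'->'h', delta=(8-5)*5^3 mod 509 = 375, hash=507+375 mod 509 = 373

Answer: C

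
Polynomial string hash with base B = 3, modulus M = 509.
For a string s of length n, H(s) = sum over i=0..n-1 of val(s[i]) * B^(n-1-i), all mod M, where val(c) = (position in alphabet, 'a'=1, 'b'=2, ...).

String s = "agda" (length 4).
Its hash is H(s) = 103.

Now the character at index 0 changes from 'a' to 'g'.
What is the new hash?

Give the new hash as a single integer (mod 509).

val('a') = 1, val('g') = 7
Position k = 0, exponent = n-1-k = 3
B^3 mod M = 3^3 mod 509 = 27
Delta = (7 - 1) * 27 mod 509 = 162
New hash = (103 + 162) mod 509 = 265

Answer: 265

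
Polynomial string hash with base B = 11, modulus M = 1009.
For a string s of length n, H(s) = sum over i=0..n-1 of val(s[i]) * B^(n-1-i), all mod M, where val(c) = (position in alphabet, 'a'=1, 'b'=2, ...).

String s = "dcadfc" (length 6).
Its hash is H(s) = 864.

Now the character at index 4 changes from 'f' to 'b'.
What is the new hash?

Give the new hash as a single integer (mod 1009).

Answer: 820

Derivation:
val('f') = 6, val('b') = 2
Position k = 4, exponent = n-1-k = 1
B^1 mod M = 11^1 mod 1009 = 11
Delta = (2 - 6) * 11 mod 1009 = 965
New hash = (864 + 965) mod 1009 = 820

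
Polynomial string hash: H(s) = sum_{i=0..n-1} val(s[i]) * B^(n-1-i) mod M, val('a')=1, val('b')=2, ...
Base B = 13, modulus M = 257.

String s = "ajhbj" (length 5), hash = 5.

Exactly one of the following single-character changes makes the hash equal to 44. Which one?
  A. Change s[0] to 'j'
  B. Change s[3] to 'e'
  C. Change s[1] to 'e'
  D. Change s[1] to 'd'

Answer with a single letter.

Answer: B

Derivation:
Option A: s[0]='a'->'j', delta=(10-1)*13^4 mod 257 = 49, hash=5+49 mod 257 = 54
Option B: s[3]='b'->'e', delta=(5-2)*13^1 mod 257 = 39, hash=5+39 mod 257 = 44 <-- target
Option C: s[1]='j'->'e', delta=(5-10)*13^3 mod 257 = 66, hash=5+66 mod 257 = 71
Option D: s[1]='j'->'d', delta=(4-10)*13^3 mod 257 = 182, hash=5+182 mod 257 = 187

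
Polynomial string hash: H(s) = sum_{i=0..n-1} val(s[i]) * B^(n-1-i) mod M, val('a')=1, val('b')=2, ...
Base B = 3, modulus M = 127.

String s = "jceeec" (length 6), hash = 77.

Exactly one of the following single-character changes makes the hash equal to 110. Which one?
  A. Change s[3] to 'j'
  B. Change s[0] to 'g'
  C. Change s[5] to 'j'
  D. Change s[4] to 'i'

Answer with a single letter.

Answer: B

Derivation:
Option A: s[3]='e'->'j', delta=(10-5)*3^2 mod 127 = 45, hash=77+45 mod 127 = 122
Option B: s[0]='j'->'g', delta=(7-10)*3^5 mod 127 = 33, hash=77+33 mod 127 = 110 <-- target
Option C: s[5]='c'->'j', delta=(10-3)*3^0 mod 127 = 7, hash=77+7 mod 127 = 84
Option D: s[4]='e'->'i', delta=(9-5)*3^1 mod 127 = 12, hash=77+12 mod 127 = 89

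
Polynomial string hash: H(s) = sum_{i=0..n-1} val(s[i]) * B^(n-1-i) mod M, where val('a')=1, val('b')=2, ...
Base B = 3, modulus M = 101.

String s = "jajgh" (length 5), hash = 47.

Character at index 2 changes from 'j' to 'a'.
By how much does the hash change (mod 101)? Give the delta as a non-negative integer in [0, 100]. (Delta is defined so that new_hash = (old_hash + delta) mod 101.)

Answer: 20

Derivation:
Delta formula: (val(new) - val(old)) * B^(n-1-k) mod M
  val('a') - val('j') = 1 - 10 = -9
  B^(n-1-k) = 3^2 mod 101 = 9
  Delta = -9 * 9 mod 101 = 20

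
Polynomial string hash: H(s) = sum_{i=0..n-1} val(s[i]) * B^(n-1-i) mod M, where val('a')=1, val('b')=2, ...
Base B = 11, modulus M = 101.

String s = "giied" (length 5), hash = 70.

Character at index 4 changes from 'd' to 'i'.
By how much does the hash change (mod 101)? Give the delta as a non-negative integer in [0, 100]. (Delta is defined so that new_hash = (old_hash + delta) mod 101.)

Delta formula: (val(new) - val(old)) * B^(n-1-k) mod M
  val('i') - val('d') = 9 - 4 = 5
  B^(n-1-k) = 11^0 mod 101 = 1
  Delta = 5 * 1 mod 101 = 5

Answer: 5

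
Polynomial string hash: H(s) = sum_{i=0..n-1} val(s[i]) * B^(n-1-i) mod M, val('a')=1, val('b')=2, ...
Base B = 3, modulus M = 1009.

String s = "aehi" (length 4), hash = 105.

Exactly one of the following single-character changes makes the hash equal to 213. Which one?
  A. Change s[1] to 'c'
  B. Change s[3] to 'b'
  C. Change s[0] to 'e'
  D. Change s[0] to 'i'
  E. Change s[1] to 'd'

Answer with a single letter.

Answer: C

Derivation:
Option A: s[1]='e'->'c', delta=(3-5)*3^2 mod 1009 = 991, hash=105+991 mod 1009 = 87
Option B: s[3]='i'->'b', delta=(2-9)*3^0 mod 1009 = 1002, hash=105+1002 mod 1009 = 98
Option C: s[0]='a'->'e', delta=(5-1)*3^3 mod 1009 = 108, hash=105+108 mod 1009 = 213 <-- target
Option D: s[0]='a'->'i', delta=(9-1)*3^3 mod 1009 = 216, hash=105+216 mod 1009 = 321
Option E: s[1]='e'->'d', delta=(4-5)*3^2 mod 1009 = 1000, hash=105+1000 mod 1009 = 96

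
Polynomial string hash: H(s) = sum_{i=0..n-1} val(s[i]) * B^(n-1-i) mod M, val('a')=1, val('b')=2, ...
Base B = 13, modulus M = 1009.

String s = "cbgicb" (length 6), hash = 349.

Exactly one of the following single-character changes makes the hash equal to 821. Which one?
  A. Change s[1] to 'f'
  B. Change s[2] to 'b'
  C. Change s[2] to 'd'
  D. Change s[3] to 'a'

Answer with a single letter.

Answer: C

Derivation:
Option A: s[1]='b'->'f', delta=(6-2)*13^4 mod 1009 = 227, hash=349+227 mod 1009 = 576
Option B: s[2]='g'->'b', delta=(2-7)*13^3 mod 1009 = 114, hash=349+114 mod 1009 = 463
Option C: s[2]='g'->'d', delta=(4-7)*13^3 mod 1009 = 472, hash=349+472 mod 1009 = 821 <-- target
Option D: s[3]='i'->'a', delta=(1-9)*13^2 mod 1009 = 666, hash=349+666 mod 1009 = 6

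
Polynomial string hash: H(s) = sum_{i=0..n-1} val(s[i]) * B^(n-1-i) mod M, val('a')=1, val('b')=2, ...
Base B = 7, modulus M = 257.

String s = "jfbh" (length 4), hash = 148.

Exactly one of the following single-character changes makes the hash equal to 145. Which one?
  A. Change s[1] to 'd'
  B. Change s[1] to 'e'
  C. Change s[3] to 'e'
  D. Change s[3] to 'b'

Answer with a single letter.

Option A: s[1]='f'->'d', delta=(4-6)*7^2 mod 257 = 159, hash=148+159 mod 257 = 50
Option B: s[1]='f'->'e', delta=(5-6)*7^2 mod 257 = 208, hash=148+208 mod 257 = 99
Option C: s[3]='h'->'e', delta=(5-8)*7^0 mod 257 = 254, hash=148+254 mod 257 = 145 <-- target
Option D: s[3]='h'->'b', delta=(2-8)*7^0 mod 257 = 251, hash=148+251 mod 257 = 142

Answer: C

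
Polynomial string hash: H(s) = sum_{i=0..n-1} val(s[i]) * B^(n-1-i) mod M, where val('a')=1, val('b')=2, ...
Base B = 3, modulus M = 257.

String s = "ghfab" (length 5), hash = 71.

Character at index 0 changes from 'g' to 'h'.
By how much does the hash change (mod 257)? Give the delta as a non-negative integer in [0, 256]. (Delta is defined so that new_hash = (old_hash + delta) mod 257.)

Answer: 81

Derivation:
Delta formula: (val(new) - val(old)) * B^(n-1-k) mod M
  val('h') - val('g') = 8 - 7 = 1
  B^(n-1-k) = 3^4 mod 257 = 81
  Delta = 1 * 81 mod 257 = 81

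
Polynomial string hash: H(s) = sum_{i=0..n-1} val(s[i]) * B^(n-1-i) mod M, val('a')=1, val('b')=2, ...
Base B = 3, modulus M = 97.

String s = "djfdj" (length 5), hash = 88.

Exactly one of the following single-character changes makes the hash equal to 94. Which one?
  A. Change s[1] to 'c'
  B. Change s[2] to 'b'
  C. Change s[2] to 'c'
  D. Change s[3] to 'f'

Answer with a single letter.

Option A: s[1]='j'->'c', delta=(3-10)*3^3 mod 97 = 5, hash=88+5 mod 97 = 93
Option B: s[2]='f'->'b', delta=(2-6)*3^2 mod 97 = 61, hash=88+61 mod 97 = 52
Option C: s[2]='f'->'c', delta=(3-6)*3^2 mod 97 = 70, hash=88+70 mod 97 = 61
Option D: s[3]='d'->'f', delta=(6-4)*3^1 mod 97 = 6, hash=88+6 mod 97 = 94 <-- target

Answer: D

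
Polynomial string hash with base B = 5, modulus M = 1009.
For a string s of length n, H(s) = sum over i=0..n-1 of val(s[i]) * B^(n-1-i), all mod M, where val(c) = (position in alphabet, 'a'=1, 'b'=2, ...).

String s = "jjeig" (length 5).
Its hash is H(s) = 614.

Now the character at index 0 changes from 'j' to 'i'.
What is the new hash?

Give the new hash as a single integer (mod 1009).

val('j') = 10, val('i') = 9
Position k = 0, exponent = n-1-k = 4
B^4 mod M = 5^4 mod 1009 = 625
Delta = (9 - 10) * 625 mod 1009 = 384
New hash = (614 + 384) mod 1009 = 998

Answer: 998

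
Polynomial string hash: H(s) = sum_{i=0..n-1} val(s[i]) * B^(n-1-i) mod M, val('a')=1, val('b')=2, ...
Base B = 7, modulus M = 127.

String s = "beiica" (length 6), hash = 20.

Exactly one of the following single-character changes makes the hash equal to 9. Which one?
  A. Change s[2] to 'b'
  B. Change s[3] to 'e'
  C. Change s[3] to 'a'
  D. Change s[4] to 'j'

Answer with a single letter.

Answer: C

Derivation:
Option A: s[2]='i'->'b', delta=(2-9)*7^3 mod 127 = 12, hash=20+12 mod 127 = 32
Option B: s[3]='i'->'e', delta=(5-9)*7^2 mod 127 = 58, hash=20+58 mod 127 = 78
Option C: s[3]='i'->'a', delta=(1-9)*7^2 mod 127 = 116, hash=20+116 mod 127 = 9 <-- target
Option D: s[4]='c'->'j', delta=(10-3)*7^1 mod 127 = 49, hash=20+49 mod 127 = 69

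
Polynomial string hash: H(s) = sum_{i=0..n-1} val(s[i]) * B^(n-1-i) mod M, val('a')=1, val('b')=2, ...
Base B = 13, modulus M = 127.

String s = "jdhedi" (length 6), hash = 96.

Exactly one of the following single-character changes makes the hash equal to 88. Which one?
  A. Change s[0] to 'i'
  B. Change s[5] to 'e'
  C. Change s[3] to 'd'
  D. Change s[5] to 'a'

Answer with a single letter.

Option A: s[0]='j'->'i', delta=(9-10)*13^5 mod 127 = 55, hash=96+55 mod 127 = 24
Option B: s[5]='i'->'e', delta=(5-9)*13^0 mod 127 = 123, hash=96+123 mod 127 = 92
Option C: s[3]='e'->'d', delta=(4-5)*13^2 mod 127 = 85, hash=96+85 mod 127 = 54
Option D: s[5]='i'->'a', delta=(1-9)*13^0 mod 127 = 119, hash=96+119 mod 127 = 88 <-- target

Answer: D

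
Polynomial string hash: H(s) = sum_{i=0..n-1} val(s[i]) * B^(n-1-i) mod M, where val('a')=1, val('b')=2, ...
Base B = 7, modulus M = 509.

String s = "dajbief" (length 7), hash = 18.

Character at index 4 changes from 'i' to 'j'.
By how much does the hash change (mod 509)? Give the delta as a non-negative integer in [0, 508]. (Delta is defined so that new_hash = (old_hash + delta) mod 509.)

Delta formula: (val(new) - val(old)) * B^(n-1-k) mod M
  val('j') - val('i') = 10 - 9 = 1
  B^(n-1-k) = 7^2 mod 509 = 49
  Delta = 1 * 49 mod 509 = 49

Answer: 49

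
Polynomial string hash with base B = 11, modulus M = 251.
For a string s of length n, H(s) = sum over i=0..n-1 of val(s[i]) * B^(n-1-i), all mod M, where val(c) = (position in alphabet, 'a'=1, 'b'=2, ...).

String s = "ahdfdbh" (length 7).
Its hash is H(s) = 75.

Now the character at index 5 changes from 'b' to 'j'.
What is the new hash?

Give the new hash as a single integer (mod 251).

Answer: 163

Derivation:
val('b') = 2, val('j') = 10
Position k = 5, exponent = n-1-k = 1
B^1 mod M = 11^1 mod 251 = 11
Delta = (10 - 2) * 11 mod 251 = 88
New hash = (75 + 88) mod 251 = 163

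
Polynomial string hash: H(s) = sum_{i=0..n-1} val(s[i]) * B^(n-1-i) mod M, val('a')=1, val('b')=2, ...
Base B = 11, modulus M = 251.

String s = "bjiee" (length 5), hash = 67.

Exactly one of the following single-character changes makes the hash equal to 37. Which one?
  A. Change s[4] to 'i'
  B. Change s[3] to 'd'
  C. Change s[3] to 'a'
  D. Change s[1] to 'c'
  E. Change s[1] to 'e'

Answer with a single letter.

Answer: D

Derivation:
Option A: s[4]='e'->'i', delta=(9-5)*11^0 mod 251 = 4, hash=67+4 mod 251 = 71
Option B: s[3]='e'->'d', delta=(4-5)*11^1 mod 251 = 240, hash=67+240 mod 251 = 56
Option C: s[3]='e'->'a', delta=(1-5)*11^1 mod 251 = 207, hash=67+207 mod 251 = 23
Option D: s[1]='j'->'c', delta=(3-10)*11^3 mod 251 = 221, hash=67+221 mod 251 = 37 <-- target
Option E: s[1]='j'->'e', delta=(5-10)*11^3 mod 251 = 122, hash=67+122 mod 251 = 189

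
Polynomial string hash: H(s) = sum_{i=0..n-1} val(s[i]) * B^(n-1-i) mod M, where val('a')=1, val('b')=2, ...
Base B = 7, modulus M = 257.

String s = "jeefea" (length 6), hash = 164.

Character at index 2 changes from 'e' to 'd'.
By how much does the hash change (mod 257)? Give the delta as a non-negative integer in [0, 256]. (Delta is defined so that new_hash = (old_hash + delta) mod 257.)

Answer: 171

Derivation:
Delta formula: (val(new) - val(old)) * B^(n-1-k) mod M
  val('d') - val('e') = 4 - 5 = -1
  B^(n-1-k) = 7^3 mod 257 = 86
  Delta = -1 * 86 mod 257 = 171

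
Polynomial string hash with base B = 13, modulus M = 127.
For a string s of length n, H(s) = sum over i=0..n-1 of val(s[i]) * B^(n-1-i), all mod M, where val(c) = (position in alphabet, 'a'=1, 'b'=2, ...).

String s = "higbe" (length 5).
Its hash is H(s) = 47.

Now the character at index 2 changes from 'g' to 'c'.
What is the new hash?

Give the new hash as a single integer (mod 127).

val('g') = 7, val('c') = 3
Position k = 2, exponent = n-1-k = 2
B^2 mod M = 13^2 mod 127 = 42
Delta = (3 - 7) * 42 mod 127 = 86
New hash = (47 + 86) mod 127 = 6

Answer: 6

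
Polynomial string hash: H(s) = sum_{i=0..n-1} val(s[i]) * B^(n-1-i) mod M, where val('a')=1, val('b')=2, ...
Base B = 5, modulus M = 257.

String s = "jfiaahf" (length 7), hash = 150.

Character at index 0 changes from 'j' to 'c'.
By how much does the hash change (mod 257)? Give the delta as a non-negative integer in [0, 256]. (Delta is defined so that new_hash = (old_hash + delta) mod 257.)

Delta formula: (val(new) - val(old)) * B^(n-1-k) mod M
  val('c') - val('j') = 3 - 10 = -7
  B^(n-1-k) = 5^6 mod 257 = 205
  Delta = -7 * 205 mod 257 = 107

Answer: 107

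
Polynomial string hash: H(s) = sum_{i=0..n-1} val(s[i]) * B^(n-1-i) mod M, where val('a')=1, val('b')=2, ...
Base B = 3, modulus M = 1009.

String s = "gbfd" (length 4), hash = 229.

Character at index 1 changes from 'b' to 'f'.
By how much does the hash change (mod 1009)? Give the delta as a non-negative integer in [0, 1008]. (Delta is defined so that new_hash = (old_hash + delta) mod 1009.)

Delta formula: (val(new) - val(old)) * B^(n-1-k) mod M
  val('f') - val('b') = 6 - 2 = 4
  B^(n-1-k) = 3^2 mod 1009 = 9
  Delta = 4 * 9 mod 1009 = 36

Answer: 36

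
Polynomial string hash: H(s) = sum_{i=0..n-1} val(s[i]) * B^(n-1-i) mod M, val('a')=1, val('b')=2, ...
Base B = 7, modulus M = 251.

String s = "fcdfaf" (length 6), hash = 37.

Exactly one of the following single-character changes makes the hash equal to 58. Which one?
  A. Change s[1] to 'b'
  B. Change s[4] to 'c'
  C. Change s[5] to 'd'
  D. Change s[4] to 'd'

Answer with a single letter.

Option A: s[1]='c'->'b', delta=(2-3)*7^4 mod 251 = 109, hash=37+109 mod 251 = 146
Option B: s[4]='a'->'c', delta=(3-1)*7^1 mod 251 = 14, hash=37+14 mod 251 = 51
Option C: s[5]='f'->'d', delta=(4-6)*7^0 mod 251 = 249, hash=37+249 mod 251 = 35
Option D: s[4]='a'->'d', delta=(4-1)*7^1 mod 251 = 21, hash=37+21 mod 251 = 58 <-- target

Answer: D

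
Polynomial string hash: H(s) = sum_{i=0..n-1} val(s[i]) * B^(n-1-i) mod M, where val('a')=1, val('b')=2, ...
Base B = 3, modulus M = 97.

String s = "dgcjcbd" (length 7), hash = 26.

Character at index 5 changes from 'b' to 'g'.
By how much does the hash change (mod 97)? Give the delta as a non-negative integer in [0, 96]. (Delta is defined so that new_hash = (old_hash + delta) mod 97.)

Answer: 15

Derivation:
Delta formula: (val(new) - val(old)) * B^(n-1-k) mod M
  val('g') - val('b') = 7 - 2 = 5
  B^(n-1-k) = 3^1 mod 97 = 3
  Delta = 5 * 3 mod 97 = 15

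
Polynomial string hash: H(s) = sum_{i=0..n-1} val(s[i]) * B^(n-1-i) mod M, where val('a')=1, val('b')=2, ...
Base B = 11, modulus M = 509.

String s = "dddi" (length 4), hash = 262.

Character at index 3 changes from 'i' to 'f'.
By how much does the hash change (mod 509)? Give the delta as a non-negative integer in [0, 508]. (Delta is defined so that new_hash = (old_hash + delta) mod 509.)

Answer: 506

Derivation:
Delta formula: (val(new) - val(old)) * B^(n-1-k) mod M
  val('f') - val('i') = 6 - 9 = -3
  B^(n-1-k) = 11^0 mod 509 = 1
  Delta = -3 * 1 mod 509 = 506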